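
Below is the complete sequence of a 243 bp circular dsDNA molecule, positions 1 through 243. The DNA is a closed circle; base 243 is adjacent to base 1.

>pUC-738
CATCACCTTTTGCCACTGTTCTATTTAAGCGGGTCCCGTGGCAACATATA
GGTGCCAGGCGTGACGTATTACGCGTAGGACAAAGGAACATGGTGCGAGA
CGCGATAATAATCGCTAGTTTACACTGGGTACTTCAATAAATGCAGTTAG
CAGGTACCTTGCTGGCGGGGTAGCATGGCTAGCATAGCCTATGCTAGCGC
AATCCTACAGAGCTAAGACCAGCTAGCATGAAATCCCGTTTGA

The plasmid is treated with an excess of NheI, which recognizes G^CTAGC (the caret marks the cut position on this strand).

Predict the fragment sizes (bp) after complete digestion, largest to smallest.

NheI sites (GCTAGC) start at positions 178, 193, 222.
NheI cuts after the first base of each site, so after positions 178, 193, 222.
Circular molecule, 3 cuts → 3 fragments:
  179–193 → 15 bp
  194–222 → 29 bp
  223–243 then 1–178 → 21 + 178 = 199 bp
Sorted largest to smallest: 199, 29, 15 bp.

199, 29, 15 bp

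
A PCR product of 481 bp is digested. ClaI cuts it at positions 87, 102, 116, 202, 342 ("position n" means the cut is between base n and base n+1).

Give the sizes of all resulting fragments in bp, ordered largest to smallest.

140, 139, 87, 86, 15, 14 bp

Linear molecule, 5 cuts → 6 fragments:
  87 − 0 = 87 bp
  102 − 87 = 15 bp
  116 − 102 = 14 bp
  202 − 116 = 86 bp
  342 − 202 = 140 bp
  481 − 342 = 139 bp
Sorted largest to smallest: 140, 139, 87, 86, 15, 14 bp.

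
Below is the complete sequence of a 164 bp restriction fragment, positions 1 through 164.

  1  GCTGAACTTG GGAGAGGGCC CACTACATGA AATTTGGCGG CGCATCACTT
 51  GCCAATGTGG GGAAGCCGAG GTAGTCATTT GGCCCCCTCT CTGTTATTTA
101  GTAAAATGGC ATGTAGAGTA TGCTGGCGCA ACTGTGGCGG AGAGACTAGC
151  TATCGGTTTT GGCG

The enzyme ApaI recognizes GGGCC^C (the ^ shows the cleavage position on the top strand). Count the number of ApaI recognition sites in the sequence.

GGGCCC occurs starting at position 16.
ApaI cuts at 1 site.

1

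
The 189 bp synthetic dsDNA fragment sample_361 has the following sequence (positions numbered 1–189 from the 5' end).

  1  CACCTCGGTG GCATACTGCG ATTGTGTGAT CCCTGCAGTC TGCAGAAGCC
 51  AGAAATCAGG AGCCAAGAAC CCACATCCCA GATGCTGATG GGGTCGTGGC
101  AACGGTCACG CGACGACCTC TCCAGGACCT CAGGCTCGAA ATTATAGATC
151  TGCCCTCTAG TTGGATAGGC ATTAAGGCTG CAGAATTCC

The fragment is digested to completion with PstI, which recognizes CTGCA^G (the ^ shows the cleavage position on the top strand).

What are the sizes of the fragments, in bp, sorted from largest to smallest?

PstI sites (CTGCAG) start at positions 33, 40, 178.
PstI cuts after base 5 of each site (before the last base), so after positions 37, 44, 182.
Linear molecule, 3 cuts → 4 fragments:
  1–37 → 37 bp
  38–44 → 7 bp
  45–182 → 138 bp
  183–189 → 7 bp
Sorted largest to smallest: 138, 37, 7, 7 bp.

138, 37, 7, 7 bp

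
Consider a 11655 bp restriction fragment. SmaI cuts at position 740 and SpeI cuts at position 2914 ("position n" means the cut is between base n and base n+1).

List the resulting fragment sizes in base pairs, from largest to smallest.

8741, 2174, 740 bp

Combined cut positions (sorted): 740, 2914.
Linear molecule, 2 cuts → 3 fragments:
  740 − 0 = 740 bp
  2914 − 740 = 2174 bp
  11655 − 2914 = 8741 bp
Sorted largest to smallest: 8741, 2174, 740 bp.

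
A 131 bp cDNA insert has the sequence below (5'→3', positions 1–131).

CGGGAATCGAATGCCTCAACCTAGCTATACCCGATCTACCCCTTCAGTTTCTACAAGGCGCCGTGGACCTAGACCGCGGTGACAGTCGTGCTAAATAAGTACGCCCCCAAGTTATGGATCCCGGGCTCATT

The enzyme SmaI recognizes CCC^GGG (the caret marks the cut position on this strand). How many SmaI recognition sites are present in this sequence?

CCCGGG occurs starting at position 120.
SmaI cuts at 1 site.

1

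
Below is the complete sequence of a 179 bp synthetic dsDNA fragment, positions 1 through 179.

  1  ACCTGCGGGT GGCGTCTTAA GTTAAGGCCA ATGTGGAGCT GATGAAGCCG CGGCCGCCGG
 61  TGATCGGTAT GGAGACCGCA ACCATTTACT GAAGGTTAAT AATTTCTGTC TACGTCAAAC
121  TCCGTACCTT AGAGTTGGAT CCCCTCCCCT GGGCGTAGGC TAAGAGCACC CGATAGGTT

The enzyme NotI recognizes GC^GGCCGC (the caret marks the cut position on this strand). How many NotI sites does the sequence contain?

GCGGCCGC occurs starting at position 50.
NotI cuts at 1 site.

1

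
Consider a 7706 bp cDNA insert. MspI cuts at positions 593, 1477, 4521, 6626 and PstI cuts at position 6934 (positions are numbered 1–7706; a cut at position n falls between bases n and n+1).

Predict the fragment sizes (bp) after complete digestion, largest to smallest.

Combined cut positions (sorted): 593, 1477, 4521, 6626, 6934.
Linear molecule, 5 cuts → 6 fragments:
  593 − 0 = 593 bp
  1477 − 593 = 884 bp
  4521 − 1477 = 3044 bp
  6626 − 4521 = 2105 bp
  6934 − 6626 = 308 bp
  7706 − 6934 = 772 bp
Sorted largest to smallest: 3044, 2105, 884, 772, 593, 308 bp.

3044, 2105, 884, 772, 593, 308 bp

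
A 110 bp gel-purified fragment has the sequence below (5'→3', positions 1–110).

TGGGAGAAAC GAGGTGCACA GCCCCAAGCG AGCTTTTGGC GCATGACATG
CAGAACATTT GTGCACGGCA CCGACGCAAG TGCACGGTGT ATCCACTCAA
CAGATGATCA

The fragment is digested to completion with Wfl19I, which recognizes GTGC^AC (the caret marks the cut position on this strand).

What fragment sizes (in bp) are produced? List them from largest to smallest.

47, 27, 19, 17 bp

Wfl19I sites (GTGCAC) start at positions 14, 61, 80.
Wfl19I cuts after base 4 of each site, so after positions 17, 64, 83.
Linear molecule, 3 cuts → 4 fragments:
  1–17 → 17 bp
  18–64 → 47 bp
  65–83 → 19 bp
  84–110 → 27 bp
Sorted largest to smallest: 47, 27, 19, 17 bp.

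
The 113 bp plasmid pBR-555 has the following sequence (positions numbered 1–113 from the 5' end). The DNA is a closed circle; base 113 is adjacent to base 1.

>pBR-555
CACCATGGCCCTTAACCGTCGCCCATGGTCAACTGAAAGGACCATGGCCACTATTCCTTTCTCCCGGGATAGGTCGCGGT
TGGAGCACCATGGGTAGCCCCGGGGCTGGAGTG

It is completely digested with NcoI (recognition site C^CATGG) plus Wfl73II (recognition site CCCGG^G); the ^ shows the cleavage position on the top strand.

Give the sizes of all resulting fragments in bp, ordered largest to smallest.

NcoI sites (CCATGG) start at positions 3, 23, 42, 88.
NcoI cuts after the first base of each site, so after positions 3, 23, 42, 88.
Wfl73II sites (CCCGGG) start at positions 63, 99.
Wfl73II cuts after base 5 of each site (before the last base), so after positions 67, 103.
Combined cut positions: 3, 23, 42, 67, 88, 103.
Circular molecule, 6 cuts → 6 fragments:
  4–23 → 20 bp
  24–42 → 19 bp
  43–67 → 25 bp
  68–88 → 21 bp
  89–103 → 15 bp
  104–113 then 1–3 → 10 + 3 = 13 bp
Sorted largest to smallest: 25, 21, 20, 19, 15, 13 bp.

25, 21, 20, 19, 15, 13 bp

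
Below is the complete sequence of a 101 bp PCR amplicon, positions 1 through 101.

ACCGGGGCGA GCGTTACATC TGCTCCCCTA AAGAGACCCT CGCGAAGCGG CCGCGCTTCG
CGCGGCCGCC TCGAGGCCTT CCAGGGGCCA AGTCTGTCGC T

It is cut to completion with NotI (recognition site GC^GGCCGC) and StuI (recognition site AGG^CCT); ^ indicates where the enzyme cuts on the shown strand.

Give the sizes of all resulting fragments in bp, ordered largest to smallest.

48, 25, 15, 13 bp

NotI sites (GCGGCCGC) start at positions 47, 62.
NotI cuts after base 2 of each site, so after positions 48, 63.
The StuI site (AGGCCT) starts at position 74.
StuI cuts after base 3 of each site, so after position 76.
Combined cut positions: 48, 63, 76.
Linear molecule, 3 cuts → 4 fragments:
  1–48 → 48 bp
  49–63 → 15 bp
  64–76 → 13 bp
  77–101 → 25 bp
Sorted largest to smallest: 48, 25, 15, 13 bp.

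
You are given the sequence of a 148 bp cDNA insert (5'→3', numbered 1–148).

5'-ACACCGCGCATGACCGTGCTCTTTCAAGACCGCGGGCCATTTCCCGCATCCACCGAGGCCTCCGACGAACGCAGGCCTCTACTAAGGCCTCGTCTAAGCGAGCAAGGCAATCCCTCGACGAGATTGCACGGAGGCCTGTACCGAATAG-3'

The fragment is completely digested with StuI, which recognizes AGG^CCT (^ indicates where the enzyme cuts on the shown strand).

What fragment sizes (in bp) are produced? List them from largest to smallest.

58, 47, 17, 14, 12 bp

StuI sites (AGGCCT) start at positions 56, 73, 85, 132.
StuI cuts after base 3 of each site, so after positions 58, 75, 87, 134.
Linear molecule, 4 cuts → 5 fragments:
  1–58 → 58 bp
  59–75 → 17 bp
  76–87 → 12 bp
  88–134 → 47 bp
  135–148 → 14 bp
Sorted largest to smallest: 58, 47, 17, 14, 12 bp.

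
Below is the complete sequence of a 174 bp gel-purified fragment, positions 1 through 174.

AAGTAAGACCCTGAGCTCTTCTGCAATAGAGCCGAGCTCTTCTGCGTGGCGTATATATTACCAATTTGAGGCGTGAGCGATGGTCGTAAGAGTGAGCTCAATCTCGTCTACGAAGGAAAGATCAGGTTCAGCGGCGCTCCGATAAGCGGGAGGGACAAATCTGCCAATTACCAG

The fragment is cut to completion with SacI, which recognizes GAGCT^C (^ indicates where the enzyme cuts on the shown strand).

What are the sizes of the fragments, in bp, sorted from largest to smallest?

SacI sites (GAGCTC) start at positions 13, 34, 94.
SacI cuts after base 5 of each site (before the last base), so after positions 17, 38, 98.
Linear molecule, 3 cuts → 4 fragments:
  1–17 → 17 bp
  18–38 → 21 bp
  39–98 → 60 bp
  99–174 → 76 bp
Sorted largest to smallest: 76, 60, 21, 17 bp.

76, 60, 21, 17 bp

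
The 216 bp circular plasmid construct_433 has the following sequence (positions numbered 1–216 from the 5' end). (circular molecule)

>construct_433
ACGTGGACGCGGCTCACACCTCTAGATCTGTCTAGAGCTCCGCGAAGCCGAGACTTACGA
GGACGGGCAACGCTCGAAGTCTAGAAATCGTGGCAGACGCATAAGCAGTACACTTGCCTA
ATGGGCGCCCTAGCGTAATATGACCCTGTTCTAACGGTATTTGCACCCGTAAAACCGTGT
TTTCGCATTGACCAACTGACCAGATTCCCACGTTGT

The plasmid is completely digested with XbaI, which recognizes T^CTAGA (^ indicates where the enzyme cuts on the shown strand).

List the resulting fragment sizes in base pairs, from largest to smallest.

157, 49, 10 bp

XbaI sites (TCTAGA) start at positions 21, 31, 80.
XbaI cuts after the first base of each site, so after positions 21, 31, 80.
Circular molecule, 3 cuts → 3 fragments:
  22–31 → 10 bp
  32–80 → 49 bp
  81–216 then 1–21 → 136 + 21 = 157 bp
Sorted largest to smallest: 157, 49, 10 bp.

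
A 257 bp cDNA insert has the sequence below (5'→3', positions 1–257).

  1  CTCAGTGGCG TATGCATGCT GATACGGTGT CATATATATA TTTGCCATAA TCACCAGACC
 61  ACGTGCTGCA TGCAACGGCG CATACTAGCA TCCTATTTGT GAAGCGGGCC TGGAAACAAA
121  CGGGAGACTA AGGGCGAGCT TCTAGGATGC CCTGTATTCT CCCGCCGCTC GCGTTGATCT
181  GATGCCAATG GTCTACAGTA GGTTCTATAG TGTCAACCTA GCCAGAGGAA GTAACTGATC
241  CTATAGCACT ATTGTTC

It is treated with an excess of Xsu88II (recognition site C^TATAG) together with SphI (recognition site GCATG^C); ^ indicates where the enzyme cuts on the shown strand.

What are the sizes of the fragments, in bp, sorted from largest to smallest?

Xsu88II sites (CTATAG) start at positions 205, 241.
Xsu88II cuts after the first base of each site, so after positions 205, 241.
SphI sites (GCATGC) start at positions 14, 68.
SphI cuts after base 5 of each site (before the last base), so after positions 18, 72.
Combined cut positions: 18, 72, 205, 241.
Linear molecule, 4 cuts → 5 fragments:
  1–18 → 18 bp
  19–72 → 54 bp
  73–205 → 133 bp
  206–241 → 36 bp
  242–257 → 16 bp
Sorted largest to smallest: 133, 54, 36, 18, 16 bp.

133, 54, 36, 18, 16 bp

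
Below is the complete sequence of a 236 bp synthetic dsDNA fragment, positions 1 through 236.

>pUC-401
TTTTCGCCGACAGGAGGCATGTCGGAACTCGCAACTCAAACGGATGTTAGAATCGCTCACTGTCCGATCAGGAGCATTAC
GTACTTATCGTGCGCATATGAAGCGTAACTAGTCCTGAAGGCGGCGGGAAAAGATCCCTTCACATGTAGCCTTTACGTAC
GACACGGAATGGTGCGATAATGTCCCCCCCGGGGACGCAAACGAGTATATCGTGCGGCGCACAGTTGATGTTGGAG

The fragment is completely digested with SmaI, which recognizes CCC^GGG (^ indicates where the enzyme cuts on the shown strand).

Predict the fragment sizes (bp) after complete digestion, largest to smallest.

The SmaI site (CCCGGG) starts at position 188.
SmaI cuts after base 3 of each site, so after position 190.
Linear molecule, 1 cut → 2 fragments:
  1–190 → 190 bp
  191–236 → 46 bp
Sorted largest to smallest: 190, 46 bp.

190, 46 bp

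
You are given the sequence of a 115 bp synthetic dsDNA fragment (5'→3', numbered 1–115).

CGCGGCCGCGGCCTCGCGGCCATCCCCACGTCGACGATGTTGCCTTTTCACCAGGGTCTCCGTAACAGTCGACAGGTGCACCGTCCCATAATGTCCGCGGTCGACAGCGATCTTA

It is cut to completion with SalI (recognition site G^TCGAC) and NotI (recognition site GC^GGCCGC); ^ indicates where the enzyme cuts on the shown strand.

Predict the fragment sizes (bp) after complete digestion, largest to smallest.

SalI sites (GTCGAC) start at positions 30, 68, 100.
SalI cuts after the first base of each site, so after positions 30, 68, 100.
The NotI site (GCGGCCGC) starts at position 2.
NotI cuts after base 2 of each site, so after position 3.
Combined cut positions: 3, 30, 68, 100.
Linear molecule, 4 cuts → 5 fragments:
  1–3 → 3 bp
  4–30 → 27 bp
  31–68 → 38 bp
  69–100 → 32 bp
  101–115 → 15 bp
Sorted largest to smallest: 38, 32, 27, 15, 3 bp.

38, 32, 27, 15, 3 bp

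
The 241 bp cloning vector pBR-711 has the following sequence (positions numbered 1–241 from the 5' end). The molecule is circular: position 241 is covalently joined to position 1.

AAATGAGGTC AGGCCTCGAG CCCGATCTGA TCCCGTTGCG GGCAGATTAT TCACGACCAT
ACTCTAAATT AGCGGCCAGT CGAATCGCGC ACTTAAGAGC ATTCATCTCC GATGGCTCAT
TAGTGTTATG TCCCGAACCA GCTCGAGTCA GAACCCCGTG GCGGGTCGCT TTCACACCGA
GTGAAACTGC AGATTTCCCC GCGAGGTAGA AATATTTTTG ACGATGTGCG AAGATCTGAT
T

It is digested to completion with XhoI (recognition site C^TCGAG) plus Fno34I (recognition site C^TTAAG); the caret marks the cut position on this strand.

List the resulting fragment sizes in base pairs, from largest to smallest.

114, 77, 50 bp

XhoI sites (CTCGAG) start at positions 15, 142.
XhoI cuts after the first base of each site, so after positions 15, 142.
The Fno34I site (CTTAAG) starts at position 92.
Fno34I cuts after the first base of each site, so after position 92.
Combined cut positions: 15, 92, 142.
Circular molecule, 3 cuts → 3 fragments:
  16–92 → 77 bp
  93–142 → 50 bp
  143–241 then 1–15 → 99 + 15 = 114 bp
Sorted largest to smallest: 114, 77, 50 bp.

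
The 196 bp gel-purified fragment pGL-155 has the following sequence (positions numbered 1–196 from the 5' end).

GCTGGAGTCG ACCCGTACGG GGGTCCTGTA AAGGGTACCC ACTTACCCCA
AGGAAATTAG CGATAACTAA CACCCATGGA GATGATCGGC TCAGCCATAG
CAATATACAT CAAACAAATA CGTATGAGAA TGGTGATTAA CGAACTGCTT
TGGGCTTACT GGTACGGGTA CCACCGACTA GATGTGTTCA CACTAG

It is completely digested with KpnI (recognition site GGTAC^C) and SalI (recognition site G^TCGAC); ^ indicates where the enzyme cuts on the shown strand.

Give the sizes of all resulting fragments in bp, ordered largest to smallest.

133, 31, 25, 7 bp

KpnI sites (GGTACC) start at positions 34, 167.
KpnI cuts after base 5 of each site (before the last base), so after positions 38, 171.
The SalI site (GTCGAC) starts at position 7.
SalI cuts after the first base of each site, so after position 7.
Combined cut positions: 7, 38, 171.
Linear molecule, 3 cuts → 4 fragments:
  1–7 → 7 bp
  8–38 → 31 bp
  39–171 → 133 bp
  172–196 → 25 bp
Sorted largest to smallest: 133, 31, 25, 7 bp.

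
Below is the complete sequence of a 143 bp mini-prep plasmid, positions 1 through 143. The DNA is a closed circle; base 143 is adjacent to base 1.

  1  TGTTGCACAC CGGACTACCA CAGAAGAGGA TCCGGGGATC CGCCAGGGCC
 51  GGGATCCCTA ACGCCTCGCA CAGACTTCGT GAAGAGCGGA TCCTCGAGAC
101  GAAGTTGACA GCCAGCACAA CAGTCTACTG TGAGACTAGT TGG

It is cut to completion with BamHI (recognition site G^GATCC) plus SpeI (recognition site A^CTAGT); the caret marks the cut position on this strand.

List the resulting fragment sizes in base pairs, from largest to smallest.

47, 36, 36, 16, 8 bp

BamHI sites (GGATCC) start at positions 28, 36, 52, 88.
BamHI cuts after the first base of each site, so after positions 28, 36, 52, 88.
The SpeI site (ACTAGT) starts at position 135.
SpeI cuts after the first base of each site, so after position 135.
Combined cut positions: 28, 36, 52, 88, 135.
Circular molecule, 5 cuts → 5 fragments:
  29–36 → 8 bp
  37–52 → 16 bp
  53–88 → 36 bp
  89–135 → 47 bp
  136–143 then 1–28 → 8 + 28 = 36 bp
Sorted largest to smallest: 47, 36, 36, 16, 8 bp.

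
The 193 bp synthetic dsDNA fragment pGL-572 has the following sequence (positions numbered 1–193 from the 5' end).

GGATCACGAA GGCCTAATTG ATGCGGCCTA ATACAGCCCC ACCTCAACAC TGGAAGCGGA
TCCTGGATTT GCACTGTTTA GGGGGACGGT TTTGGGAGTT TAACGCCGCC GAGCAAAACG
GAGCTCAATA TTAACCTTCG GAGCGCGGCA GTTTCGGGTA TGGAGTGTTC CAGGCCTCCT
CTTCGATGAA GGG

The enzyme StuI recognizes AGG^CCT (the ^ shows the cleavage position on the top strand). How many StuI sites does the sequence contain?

2

AGGCCT occurs starting at positions 10, 172.
StuI cuts at 2 sites.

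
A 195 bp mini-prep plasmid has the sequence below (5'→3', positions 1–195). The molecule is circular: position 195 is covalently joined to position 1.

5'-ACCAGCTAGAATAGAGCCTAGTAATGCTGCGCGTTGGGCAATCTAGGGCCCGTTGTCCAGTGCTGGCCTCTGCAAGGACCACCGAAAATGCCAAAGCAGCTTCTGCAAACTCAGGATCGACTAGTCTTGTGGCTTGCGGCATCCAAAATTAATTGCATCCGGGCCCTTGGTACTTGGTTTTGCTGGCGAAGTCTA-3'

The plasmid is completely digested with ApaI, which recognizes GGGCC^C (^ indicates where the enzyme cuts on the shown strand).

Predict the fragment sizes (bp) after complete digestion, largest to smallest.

115, 80 bp

ApaI sites (GGGCCC) start at positions 46, 161.
ApaI cuts after base 5 of each site (before the last base), so after positions 50, 165.
Circular molecule, 2 cuts → 2 fragments:
  51–165 → 115 bp
  166–195 then 1–50 → 30 + 50 = 80 bp
Sorted largest to smallest: 115, 80 bp.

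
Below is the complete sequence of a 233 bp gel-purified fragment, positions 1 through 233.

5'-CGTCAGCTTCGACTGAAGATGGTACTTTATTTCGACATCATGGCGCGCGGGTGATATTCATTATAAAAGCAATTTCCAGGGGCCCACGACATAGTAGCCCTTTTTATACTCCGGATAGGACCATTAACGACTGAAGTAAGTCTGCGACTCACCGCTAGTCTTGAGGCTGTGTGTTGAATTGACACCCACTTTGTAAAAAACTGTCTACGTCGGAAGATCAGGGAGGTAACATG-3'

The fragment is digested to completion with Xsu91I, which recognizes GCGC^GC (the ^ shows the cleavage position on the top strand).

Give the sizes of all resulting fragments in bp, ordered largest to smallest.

187, 46 bp

The Xsu91I site (GCGCGC) starts at position 43.
Xsu91I cuts after base 4 of each site, so after position 46.
Linear molecule, 1 cut → 2 fragments:
  1–46 → 46 bp
  47–233 → 187 bp
Sorted largest to smallest: 187, 46 bp.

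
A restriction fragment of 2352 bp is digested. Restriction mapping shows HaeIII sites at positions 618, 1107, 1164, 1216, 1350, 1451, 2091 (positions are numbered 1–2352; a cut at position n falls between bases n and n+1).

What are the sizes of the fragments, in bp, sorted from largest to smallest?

Linear molecule, 7 cuts → 8 fragments:
  618 − 0 = 618 bp
  1107 − 618 = 489 bp
  1164 − 1107 = 57 bp
  1216 − 1164 = 52 bp
  1350 − 1216 = 134 bp
  1451 − 1350 = 101 bp
  2091 − 1451 = 640 bp
  2352 − 2091 = 261 bp
Sorted largest to smallest: 640, 618, 489, 261, 134, 101, 57, 52 bp.

640, 618, 489, 261, 134, 101, 57, 52 bp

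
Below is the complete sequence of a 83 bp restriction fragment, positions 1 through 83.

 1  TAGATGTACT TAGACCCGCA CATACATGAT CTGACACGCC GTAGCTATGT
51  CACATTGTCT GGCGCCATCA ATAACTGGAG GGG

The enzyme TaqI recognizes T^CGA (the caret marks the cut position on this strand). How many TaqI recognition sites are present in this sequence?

0

No occurrence of TCGA is present in the sequence.
TaqI does not cut: 0 sites.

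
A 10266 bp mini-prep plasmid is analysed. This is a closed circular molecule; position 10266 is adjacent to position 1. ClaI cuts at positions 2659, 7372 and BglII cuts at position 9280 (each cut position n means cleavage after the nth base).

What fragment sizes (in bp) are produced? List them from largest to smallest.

4713, 3645, 1908 bp

Combined cut positions (sorted): 2659, 7372, 9280.
Circular molecule, 3 cuts → 3 fragments:
  7372 − 2659 = 4713 bp
  9280 − 7372 = 1908 bp
  wrap: 10266 − 9280 + 2659 = 3645 bp
Sorted largest to smallest: 4713, 3645, 1908 bp.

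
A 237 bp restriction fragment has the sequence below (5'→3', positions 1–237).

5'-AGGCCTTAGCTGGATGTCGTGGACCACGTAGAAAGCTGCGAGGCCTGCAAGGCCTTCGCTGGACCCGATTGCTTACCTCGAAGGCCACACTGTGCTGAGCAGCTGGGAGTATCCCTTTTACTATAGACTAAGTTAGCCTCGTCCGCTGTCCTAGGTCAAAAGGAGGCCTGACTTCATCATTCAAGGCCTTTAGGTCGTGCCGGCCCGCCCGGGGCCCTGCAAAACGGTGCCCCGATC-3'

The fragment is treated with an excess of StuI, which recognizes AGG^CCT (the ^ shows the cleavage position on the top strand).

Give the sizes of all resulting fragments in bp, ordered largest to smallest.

StuI sites (AGGCCT) start at positions 1, 41, 50, 164, 184.
StuI cuts after base 3 of each site, so after positions 3, 43, 52, 166, 186.
Linear molecule, 5 cuts → 6 fragments:
  1–3 → 3 bp
  4–43 → 40 bp
  44–52 → 9 bp
  53–166 → 114 bp
  167–186 → 20 bp
  187–237 → 51 bp
Sorted largest to smallest: 114, 51, 40, 20, 9, 3 bp.

114, 51, 40, 20, 9, 3 bp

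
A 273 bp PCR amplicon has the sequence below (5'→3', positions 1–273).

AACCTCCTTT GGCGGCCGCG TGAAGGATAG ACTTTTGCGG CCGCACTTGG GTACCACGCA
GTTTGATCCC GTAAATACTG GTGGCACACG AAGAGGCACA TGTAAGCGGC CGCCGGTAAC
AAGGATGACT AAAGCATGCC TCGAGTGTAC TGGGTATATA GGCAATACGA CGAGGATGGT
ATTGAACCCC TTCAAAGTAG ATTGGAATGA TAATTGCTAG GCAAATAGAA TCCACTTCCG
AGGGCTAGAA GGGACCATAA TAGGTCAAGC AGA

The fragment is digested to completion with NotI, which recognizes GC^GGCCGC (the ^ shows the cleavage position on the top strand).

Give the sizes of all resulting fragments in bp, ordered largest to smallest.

166, 69, 25, 13 bp

NotI sites (GCGGCCGC) start at positions 12, 37, 106.
NotI cuts after base 2 of each site, so after positions 13, 38, 107.
Linear molecule, 3 cuts → 4 fragments:
  1–13 → 13 bp
  14–38 → 25 bp
  39–107 → 69 bp
  108–273 → 166 bp
Sorted largest to smallest: 166, 69, 25, 13 bp.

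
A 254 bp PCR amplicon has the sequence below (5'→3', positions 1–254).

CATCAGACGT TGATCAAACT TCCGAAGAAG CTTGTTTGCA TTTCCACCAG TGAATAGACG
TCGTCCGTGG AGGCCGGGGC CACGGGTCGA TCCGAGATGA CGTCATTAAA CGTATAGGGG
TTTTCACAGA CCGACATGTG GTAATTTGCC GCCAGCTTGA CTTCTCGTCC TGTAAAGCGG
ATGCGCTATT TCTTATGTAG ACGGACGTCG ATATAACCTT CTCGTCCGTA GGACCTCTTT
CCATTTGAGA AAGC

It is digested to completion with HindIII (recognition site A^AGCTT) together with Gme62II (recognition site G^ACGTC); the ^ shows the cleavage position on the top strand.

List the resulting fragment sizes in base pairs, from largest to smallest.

105, 50, 42, 29, 28 bp

The HindIII site (AAGCTT) starts at position 28.
HindIII cuts after the first base of each site, so after position 28.
Gme62II sites (GACGTC) start at positions 57, 99, 204.
Gme62II cuts after the first base of each site, so after positions 57, 99, 204.
Combined cut positions: 28, 57, 99, 204.
Linear molecule, 4 cuts → 5 fragments:
  1–28 → 28 bp
  29–57 → 29 bp
  58–99 → 42 bp
  100–204 → 105 bp
  205–254 → 50 bp
Sorted largest to smallest: 105, 50, 42, 29, 28 bp.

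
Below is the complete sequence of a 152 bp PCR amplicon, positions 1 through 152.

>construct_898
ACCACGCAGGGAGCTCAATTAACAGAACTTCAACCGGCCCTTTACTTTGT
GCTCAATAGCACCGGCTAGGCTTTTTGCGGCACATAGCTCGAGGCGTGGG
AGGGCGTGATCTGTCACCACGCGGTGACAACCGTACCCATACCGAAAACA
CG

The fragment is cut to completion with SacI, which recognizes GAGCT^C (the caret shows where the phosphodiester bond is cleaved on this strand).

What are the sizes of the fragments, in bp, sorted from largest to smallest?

137, 15 bp

The SacI site (GAGCTC) starts at position 11.
SacI cuts after base 5 of each site (before the last base), so after position 15.
Linear molecule, 1 cut → 2 fragments:
  1–15 → 15 bp
  16–152 → 137 bp
Sorted largest to smallest: 137, 15 bp.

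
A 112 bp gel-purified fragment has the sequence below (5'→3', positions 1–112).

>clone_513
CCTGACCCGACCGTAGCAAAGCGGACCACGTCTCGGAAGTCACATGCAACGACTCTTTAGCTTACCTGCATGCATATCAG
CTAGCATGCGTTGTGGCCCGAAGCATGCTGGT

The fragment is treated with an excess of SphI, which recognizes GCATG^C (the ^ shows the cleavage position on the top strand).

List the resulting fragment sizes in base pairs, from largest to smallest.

SphI sites (GCATGC) start at positions 68, 84, 103.
SphI cuts after base 5 of each site (before the last base), so after positions 72, 88, 107.
Linear molecule, 3 cuts → 4 fragments:
  1–72 → 72 bp
  73–88 → 16 bp
  89–107 → 19 bp
  108–112 → 5 bp
Sorted largest to smallest: 72, 19, 16, 5 bp.

72, 19, 16, 5 bp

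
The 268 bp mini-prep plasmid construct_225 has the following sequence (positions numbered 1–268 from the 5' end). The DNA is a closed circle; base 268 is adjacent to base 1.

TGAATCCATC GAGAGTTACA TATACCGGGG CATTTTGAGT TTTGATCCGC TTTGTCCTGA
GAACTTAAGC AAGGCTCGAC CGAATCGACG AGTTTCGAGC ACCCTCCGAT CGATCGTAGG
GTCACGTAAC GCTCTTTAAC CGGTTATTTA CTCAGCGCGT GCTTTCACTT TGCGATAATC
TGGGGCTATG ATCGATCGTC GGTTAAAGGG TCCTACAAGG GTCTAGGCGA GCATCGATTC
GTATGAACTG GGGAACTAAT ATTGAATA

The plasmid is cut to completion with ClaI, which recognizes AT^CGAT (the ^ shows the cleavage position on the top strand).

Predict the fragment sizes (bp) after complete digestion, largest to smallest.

ClaI sites (ATCGAT) start at positions 109, 191, 233.
ClaI cuts after base 2 of each site, so after positions 110, 192, 234.
Circular molecule, 3 cuts → 3 fragments:
  111–192 → 82 bp
  193–234 → 42 bp
  235–268 then 1–110 → 34 + 110 = 144 bp
Sorted largest to smallest: 144, 82, 42 bp.

144, 82, 42 bp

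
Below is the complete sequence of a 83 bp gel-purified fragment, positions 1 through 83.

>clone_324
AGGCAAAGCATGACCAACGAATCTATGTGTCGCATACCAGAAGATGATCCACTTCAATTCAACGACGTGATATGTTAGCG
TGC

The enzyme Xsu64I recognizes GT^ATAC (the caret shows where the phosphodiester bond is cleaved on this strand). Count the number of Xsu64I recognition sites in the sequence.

No occurrence of GTATAC is present in the sequence.
Xsu64I does not cut: 0 sites.

0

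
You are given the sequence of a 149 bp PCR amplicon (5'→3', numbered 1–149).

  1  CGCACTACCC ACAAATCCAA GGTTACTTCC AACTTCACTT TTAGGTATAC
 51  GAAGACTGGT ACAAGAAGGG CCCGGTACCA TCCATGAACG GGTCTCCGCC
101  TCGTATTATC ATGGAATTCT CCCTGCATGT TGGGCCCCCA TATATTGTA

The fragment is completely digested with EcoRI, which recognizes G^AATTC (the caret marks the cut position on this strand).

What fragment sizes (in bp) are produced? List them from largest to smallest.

The EcoRI site (GAATTC) starts at position 114.
EcoRI cuts after the first base of each site, so after position 114.
Linear molecule, 1 cut → 2 fragments:
  1–114 → 114 bp
  115–149 → 35 bp
Sorted largest to smallest: 114, 35 bp.

114, 35 bp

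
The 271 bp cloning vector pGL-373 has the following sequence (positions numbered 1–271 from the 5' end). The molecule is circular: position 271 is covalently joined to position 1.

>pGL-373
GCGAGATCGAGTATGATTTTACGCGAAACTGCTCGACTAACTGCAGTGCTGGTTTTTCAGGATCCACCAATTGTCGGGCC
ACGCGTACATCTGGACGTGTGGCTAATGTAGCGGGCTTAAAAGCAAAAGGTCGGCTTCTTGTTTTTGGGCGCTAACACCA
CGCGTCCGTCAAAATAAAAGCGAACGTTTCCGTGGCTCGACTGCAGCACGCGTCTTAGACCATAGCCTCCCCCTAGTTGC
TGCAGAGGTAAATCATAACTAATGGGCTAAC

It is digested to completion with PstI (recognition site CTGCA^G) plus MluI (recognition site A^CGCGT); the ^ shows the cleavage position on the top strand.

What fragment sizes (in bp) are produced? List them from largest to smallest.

PstI sites (CTGCAG) start at positions 41, 201, 240.
PstI cuts after base 5 of each site (before the last base), so after positions 45, 205, 244.
MluI sites (ACGCGT) start at positions 81, 160, 208.
MluI cuts after the first base of each site, so after positions 81, 160, 208.
Combined cut positions: 45, 81, 160, 205, 208, 244.
Circular molecule, 6 cuts → 6 fragments:
  46–81 → 36 bp
  82–160 → 79 bp
  161–205 → 45 bp
  206–208 → 3 bp
  209–244 → 36 bp
  245–271 then 1–45 → 27 + 45 = 72 bp
Sorted largest to smallest: 79, 72, 45, 36, 36, 3 bp.

79, 72, 45, 36, 36, 3 bp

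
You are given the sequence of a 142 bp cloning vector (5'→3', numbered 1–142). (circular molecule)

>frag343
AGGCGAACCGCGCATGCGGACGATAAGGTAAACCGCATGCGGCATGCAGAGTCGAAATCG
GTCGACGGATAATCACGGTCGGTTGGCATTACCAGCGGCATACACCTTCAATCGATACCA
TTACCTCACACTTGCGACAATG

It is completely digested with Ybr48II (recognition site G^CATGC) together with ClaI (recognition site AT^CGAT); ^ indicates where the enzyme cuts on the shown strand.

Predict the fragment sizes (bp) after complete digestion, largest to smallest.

Ybr48II sites (GCATGC) start at positions 12, 35, 42.
Ybr48II cuts after the first base of each site, so after positions 12, 35, 42.
The ClaI site (ATCGAT) starts at position 111.
ClaI cuts after base 2 of each site, so after position 112.
Combined cut positions: 12, 35, 42, 112.
Circular molecule, 4 cuts → 4 fragments:
  13–35 → 23 bp
  36–42 → 7 bp
  43–112 → 70 bp
  113–142 then 1–12 → 30 + 12 = 42 bp
Sorted largest to smallest: 70, 42, 23, 7 bp.

70, 42, 23, 7 bp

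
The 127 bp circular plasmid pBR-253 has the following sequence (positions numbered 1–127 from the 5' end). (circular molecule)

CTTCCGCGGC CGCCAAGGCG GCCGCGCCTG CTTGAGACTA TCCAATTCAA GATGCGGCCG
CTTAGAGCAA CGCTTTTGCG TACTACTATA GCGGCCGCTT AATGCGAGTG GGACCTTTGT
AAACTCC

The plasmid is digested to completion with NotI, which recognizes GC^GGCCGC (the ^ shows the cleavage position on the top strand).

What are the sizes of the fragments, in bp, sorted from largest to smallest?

NotI sites (GCGGCCGC) start at positions 6, 18, 54, 91.
NotI cuts after base 2 of each site, so after positions 7, 19, 55, 92.
Circular molecule, 4 cuts → 4 fragments:
  8–19 → 12 bp
  20–55 → 36 bp
  56–92 → 37 bp
  93–127 then 1–7 → 35 + 7 = 42 bp
Sorted largest to smallest: 42, 37, 36, 12 bp.

42, 37, 36, 12 bp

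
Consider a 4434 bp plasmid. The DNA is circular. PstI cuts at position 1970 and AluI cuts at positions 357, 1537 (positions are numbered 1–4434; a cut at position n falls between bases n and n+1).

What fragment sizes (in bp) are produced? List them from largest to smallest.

Combined cut positions (sorted): 357, 1537, 1970.
Circular molecule, 3 cuts → 3 fragments:
  1537 − 357 = 1180 bp
  1970 − 1537 = 433 bp
  wrap: 4434 − 1970 + 357 = 2821 bp
Sorted largest to smallest: 2821, 1180, 433 bp.

2821, 1180, 433 bp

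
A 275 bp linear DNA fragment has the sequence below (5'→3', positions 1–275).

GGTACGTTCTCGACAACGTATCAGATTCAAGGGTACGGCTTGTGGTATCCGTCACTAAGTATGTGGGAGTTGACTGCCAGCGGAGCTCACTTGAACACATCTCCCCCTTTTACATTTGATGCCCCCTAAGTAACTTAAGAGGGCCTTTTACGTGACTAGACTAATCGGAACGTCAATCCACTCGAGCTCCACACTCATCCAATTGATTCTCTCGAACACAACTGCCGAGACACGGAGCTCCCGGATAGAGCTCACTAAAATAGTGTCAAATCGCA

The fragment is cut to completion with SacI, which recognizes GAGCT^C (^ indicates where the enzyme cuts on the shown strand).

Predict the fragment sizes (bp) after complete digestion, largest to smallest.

101, 87, 51, 23, 13 bp

SacI sites (GAGCTC) start at positions 83, 184, 235, 248.
SacI cuts after base 5 of each site (before the last base), so after positions 87, 188, 239, 252.
Linear molecule, 4 cuts → 5 fragments:
  1–87 → 87 bp
  88–188 → 101 bp
  189–239 → 51 bp
  240–252 → 13 bp
  253–275 → 23 bp
Sorted largest to smallest: 101, 87, 51, 23, 13 bp.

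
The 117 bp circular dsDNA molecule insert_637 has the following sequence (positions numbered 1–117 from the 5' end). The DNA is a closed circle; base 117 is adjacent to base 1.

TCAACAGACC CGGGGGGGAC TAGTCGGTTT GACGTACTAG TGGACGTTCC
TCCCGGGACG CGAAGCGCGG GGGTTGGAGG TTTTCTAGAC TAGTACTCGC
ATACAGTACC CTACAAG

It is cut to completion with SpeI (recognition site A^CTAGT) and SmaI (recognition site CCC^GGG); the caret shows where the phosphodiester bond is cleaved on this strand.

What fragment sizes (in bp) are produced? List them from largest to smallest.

SpeI sites (ACTAGT) start at positions 19, 36, 89.
SpeI cuts after the first base of each site, so after positions 19, 36, 89.
SmaI sites (CCCGGG) start at positions 9, 52.
SmaI cuts after base 3 of each site, so after positions 11, 54.
Combined cut positions: 11, 19, 36, 54, 89.
Circular molecule, 5 cuts → 5 fragments:
  12–19 → 8 bp
  20–36 → 17 bp
  37–54 → 18 bp
  55–89 → 35 bp
  90–117 then 1–11 → 28 + 11 = 39 bp
Sorted largest to smallest: 39, 35, 18, 17, 8 bp.

39, 35, 18, 17, 8 bp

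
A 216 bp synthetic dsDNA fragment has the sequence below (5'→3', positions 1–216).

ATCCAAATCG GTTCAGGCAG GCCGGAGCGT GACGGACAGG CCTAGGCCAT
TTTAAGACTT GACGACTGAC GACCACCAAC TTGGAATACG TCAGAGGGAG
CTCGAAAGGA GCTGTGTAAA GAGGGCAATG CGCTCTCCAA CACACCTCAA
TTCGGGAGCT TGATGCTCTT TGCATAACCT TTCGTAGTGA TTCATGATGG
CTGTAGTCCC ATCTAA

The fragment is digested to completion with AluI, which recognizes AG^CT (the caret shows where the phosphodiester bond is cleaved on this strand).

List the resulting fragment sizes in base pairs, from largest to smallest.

AluI sites (AGCT) start at positions 99, 110, 157.
AluI cuts after base 2 of each site, so after positions 100, 111, 158.
Linear molecule, 3 cuts → 4 fragments:
  1–100 → 100 bp
  101–111 → 11 bp
  112–158 → 47 bp
  159–216 → 58 bp
Sorted largest to smallest: 100, 58, 47, 11 bp.

100, 58, 47, 11 bp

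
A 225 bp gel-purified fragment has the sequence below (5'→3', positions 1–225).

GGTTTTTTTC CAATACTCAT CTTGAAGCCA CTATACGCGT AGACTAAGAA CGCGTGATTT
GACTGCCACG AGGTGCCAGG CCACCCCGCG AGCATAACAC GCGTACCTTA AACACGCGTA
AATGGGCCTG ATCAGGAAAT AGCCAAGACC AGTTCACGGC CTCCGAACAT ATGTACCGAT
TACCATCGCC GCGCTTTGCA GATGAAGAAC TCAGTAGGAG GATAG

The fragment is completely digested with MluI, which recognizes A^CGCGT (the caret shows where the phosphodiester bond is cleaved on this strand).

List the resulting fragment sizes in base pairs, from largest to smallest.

111, 49, 35, 15, 15 bp

MluI sites (ACGCGT) start at positions 35, 50, 99, 114.
MluI cuts after the first base of each site, so after positions 35, 50, 99, 114.
Linear molecule, 4 cuts → 5 fragments:
  1–35 → 35 bp
  36–50 → 15 bp
  51–99 → 49 bp
  100–114 → 15 bp
  115–225 → 111 bp
Sorted largest to smallest: 111, 49, 35, 15, 15 bp.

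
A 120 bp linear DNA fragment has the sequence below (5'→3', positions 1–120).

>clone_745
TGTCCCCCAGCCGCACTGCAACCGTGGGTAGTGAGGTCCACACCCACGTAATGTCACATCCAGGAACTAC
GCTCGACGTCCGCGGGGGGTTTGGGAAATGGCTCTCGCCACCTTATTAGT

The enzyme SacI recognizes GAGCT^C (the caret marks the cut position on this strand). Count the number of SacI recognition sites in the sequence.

0

No occurrence of GAGCTC is present in the sequence.
SacI does not cut: 0 sites.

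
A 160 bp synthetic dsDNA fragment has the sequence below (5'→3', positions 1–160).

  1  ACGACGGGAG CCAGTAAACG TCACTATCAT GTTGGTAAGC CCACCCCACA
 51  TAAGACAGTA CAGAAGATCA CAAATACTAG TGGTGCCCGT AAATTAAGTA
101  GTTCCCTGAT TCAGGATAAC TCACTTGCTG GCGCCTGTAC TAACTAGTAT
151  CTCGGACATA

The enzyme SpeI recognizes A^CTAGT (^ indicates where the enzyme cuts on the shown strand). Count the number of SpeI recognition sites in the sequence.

ACTAGT occurs starting at positions 76, 143.
SpeI cuts at 2 sites.

2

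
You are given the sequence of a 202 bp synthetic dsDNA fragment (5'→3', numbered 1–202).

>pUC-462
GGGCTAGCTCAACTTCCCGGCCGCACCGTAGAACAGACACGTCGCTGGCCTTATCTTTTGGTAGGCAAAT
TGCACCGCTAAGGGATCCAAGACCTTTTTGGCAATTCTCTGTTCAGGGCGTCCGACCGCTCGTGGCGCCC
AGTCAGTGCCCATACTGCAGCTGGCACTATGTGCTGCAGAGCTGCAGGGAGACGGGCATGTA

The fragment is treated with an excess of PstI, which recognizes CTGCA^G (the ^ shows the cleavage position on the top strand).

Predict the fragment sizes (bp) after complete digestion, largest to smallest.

159, 19, 16, 8 bp

PstI sites (CTGCAG) start at positions 155, 174, 182.
PstI cuts after base 5 of each site (before the last base), so after positions 159, 178, 186.
Linear molecule, 3 cuts → 4 fragments:
  1–159 → 159 bp
  160–178 → 19 bp
  179–186 → 8 bp
  187–202 → 16 bp
Sorted largest to smallest: 159, 19, 16, 8 bp.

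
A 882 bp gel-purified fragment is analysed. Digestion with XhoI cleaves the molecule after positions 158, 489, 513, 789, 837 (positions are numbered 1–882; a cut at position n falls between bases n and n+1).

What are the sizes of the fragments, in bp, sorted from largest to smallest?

Linear molecule, 5 cuts → 6 fragments:
  158 − 0 = 158 bp
  489 − 158 = 331 bp
  513 − 489 = 24 bp
  789 − 513 = 276 bp
  837 − 789 = 48 bp
  882 − 837 = 45 bp
Sorted largest to smallest: 331, 276, 158, 48, 45, 24 bp.

331, 276, 158, 48, 45, 24 bp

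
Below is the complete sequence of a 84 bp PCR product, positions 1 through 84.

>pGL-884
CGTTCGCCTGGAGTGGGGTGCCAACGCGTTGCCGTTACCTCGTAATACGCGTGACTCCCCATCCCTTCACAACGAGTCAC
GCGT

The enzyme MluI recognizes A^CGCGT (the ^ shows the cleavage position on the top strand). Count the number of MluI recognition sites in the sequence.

ACGCGT occurs starting at positions 24, 47, 79.
MluI cuts at 3 sites.

3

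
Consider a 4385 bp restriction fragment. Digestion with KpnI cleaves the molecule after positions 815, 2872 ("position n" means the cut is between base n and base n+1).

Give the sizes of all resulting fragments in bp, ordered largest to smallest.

2057, 1513, 815 bp

Linear molecule, 2 cuts → 3 fragments:
  815 − 0 = 815 bp
  2872 − 815 = 2057 bp
  4385 − 2872 = 1513 bp
Sorted largest to smallest: 2057, 1513, 815 bp.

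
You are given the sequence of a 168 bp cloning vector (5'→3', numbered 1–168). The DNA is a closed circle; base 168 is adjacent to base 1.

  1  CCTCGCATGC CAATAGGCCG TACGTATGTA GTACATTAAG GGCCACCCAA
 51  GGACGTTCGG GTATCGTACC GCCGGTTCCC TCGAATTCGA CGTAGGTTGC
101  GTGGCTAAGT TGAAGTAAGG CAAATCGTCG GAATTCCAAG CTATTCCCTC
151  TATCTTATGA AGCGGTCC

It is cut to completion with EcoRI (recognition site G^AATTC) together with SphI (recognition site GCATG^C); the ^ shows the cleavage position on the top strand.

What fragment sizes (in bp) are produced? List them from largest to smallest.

EcoRI sites (GAATTC) start at positions 83, 131.
EcoRI cuts after the first base of each site, so after positions 83, 131.
The SphI site (GCATGC) starts at position 5.
SphI cuts after base 5 of each site (before the last base), so after position 9.
Combined cut positions: 9, 83, 131.
Circular molecule, 3 cuts → 3 fragments:
  10–83 → 74 bp
  84–131 → 48 bp
  132–168 then 1–9 → 37 + 9 = 46 bp
Sorted largest to smallest: 74, 48, 46 bp.

74, 48, 46 bp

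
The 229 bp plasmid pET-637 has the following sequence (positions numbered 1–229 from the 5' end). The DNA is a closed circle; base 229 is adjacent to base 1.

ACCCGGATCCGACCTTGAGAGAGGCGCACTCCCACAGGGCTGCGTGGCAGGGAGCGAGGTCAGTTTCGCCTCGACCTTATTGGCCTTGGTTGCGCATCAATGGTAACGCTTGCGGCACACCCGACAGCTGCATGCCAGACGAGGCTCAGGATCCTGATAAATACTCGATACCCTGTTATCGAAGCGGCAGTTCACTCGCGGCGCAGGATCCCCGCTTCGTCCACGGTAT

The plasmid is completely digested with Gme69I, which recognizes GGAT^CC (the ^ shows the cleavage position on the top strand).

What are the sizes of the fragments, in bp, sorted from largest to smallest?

Gme69I sites (GGATCC) start at positions 5, 149, 206.
Gme69I cuts after base 4 of each site, so after positions 8, 152, 209.
Circular molecule, 3 cuts → 3 fragments:
  9–152 → 144 bp
  153–209 → 57 bp
  210–229 then 1–8 → 20 + 8 = 28 bp
Sorted largest to smallest: 144, 57, 28 bp.

144, 57, 28 bp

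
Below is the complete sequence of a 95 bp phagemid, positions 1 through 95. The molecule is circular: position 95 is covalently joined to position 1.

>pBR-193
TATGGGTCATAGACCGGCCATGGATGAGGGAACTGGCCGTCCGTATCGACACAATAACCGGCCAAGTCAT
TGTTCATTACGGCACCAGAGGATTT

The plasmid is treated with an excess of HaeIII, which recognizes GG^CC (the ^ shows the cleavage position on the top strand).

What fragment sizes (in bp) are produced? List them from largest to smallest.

HaeIII sites (GGCC) start at positions 16, 35, 60.
HaeIII cuts after base 2 of each site, so after positions 17, 36, 61.
Circular molecule, 3 cuts → 3 fragments:
  18–36 → 19 bp
  37–61 → 25 bp
  62–95 then 1–17 → 34 + 17 = 51 bp
Sorted largest to smallest: 51, 25, 19 bp.

51, 25, 19 bp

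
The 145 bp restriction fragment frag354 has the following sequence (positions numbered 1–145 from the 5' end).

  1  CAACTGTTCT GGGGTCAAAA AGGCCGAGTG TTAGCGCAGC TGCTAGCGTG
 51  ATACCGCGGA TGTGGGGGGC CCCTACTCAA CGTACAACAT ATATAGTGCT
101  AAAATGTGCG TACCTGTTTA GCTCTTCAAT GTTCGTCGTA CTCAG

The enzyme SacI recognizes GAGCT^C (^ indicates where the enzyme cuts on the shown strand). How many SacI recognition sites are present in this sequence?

0

No occurrence of GAGCTC is present in the sequence.
SacI does not cut: 0 sites.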